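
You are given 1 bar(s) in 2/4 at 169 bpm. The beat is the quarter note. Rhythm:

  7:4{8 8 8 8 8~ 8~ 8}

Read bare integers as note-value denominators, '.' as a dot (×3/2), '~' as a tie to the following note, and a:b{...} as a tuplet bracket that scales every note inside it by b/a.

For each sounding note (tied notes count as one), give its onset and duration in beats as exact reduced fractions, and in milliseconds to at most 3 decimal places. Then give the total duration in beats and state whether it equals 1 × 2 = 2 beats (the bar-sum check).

1) 0.0ms=0b +101.437ms=2/7b
2) 101.437ms=2/7b +101.437ms=2/7b
3) 202.874ms=4/7b +101.437ms=2/7b
4) 304.311ms=6/7b +101.437ms=2/7b
5) 405.748ms=8/7b +304.311ms=6/7b
Σ=2b of 2 (169bpm 2/4) — PASS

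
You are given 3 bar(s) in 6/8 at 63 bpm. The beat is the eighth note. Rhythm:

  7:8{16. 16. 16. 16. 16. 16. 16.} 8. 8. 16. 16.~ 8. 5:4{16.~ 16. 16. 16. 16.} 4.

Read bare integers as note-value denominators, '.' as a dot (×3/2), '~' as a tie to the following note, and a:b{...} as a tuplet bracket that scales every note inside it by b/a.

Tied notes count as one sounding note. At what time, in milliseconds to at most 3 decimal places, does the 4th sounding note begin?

1. 0.0ms @ 0 + 816.327ms (6/7)
2. 816.327ms @ 6/7 + 816.327ms (6/7)
3. 1632.653ms @ 12/7 + 816.327ms (6/7)
4. 2448.98ms @ 18/7 + 816.327ms (6/7)
5. 3265.306ms @ 24/7 + 816.327ms (6/7)
6. 4081.633ms @ 30/7 + 816.327ms (6/7)
7. 4897.959ms @ 36/7 + 816.327ms (6/7)
8. 5714.286ms @ 6 + 1428.571ms (3/2)
9. 7142.857ms @ 15/2 + 1428.571ms (3/2)
10. 8571.429ms @ 9 + 714.286ms (3/4)
11. 9285.714ms @ 39/4 + 2142.857ms (9/4)
12. 11428.571ms @ 12 + 1142.857ms (6/5)
13. 12571.429ms @ 66/5 + 571.429ms (3/5)
14. 13142.857ms @ 69/5 + 571.429ms (3/5)
15. 13714.286ms @ 72/5 + 571.429ms (3/5)
16. 14285.714ms @ 15 + 2857.143ms (3)

note 4 onset = 18/7b = 2448.98ms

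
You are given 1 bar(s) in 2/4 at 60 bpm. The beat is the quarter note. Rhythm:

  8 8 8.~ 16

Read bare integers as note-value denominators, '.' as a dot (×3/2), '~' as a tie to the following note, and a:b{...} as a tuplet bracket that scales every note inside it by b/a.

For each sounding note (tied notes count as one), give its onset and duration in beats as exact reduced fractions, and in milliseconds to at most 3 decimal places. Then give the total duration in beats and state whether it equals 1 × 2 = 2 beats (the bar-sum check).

1) 0.0ms=0b +500.0ms=1/2b
2) 500.0ms=1/2b +500.0ms=1/2b
3) 1000.0ms=1b +1000.0ms=1b
Σ=2b of 2 (60bpm 2/4) — PASS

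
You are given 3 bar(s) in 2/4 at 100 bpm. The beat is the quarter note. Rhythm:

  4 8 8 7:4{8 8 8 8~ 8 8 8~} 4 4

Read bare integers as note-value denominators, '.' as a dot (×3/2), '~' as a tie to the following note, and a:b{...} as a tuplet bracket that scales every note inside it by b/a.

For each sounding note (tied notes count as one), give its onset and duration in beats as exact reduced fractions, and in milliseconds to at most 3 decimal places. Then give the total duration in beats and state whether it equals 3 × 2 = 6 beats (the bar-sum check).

1) 0.0ms=0b +600.0ms=1b
2) 600.0ms=1b +300.0ms=1/2b
3) 900.0ms=3/2b +300.0ms=1/2b
4) 1200.0ms=2b +171.429ms=2/7b
5) 1371.429ms=16/7b +171.429ms=2/7b
6) 1542.857ms=18/7b +171.429ms=2/7b
7) 1714.286ms=20/7b +342.857ms=4/7b
8) 2057.143ms=24/7b +171.429ms=2/7b
9) 2228.571ms=26/7b +771.429ms=9/7b
10) 3000.0ms=5b +600.0ms=1b
Σ=6b of 6 (100bpm 2/4) — PASS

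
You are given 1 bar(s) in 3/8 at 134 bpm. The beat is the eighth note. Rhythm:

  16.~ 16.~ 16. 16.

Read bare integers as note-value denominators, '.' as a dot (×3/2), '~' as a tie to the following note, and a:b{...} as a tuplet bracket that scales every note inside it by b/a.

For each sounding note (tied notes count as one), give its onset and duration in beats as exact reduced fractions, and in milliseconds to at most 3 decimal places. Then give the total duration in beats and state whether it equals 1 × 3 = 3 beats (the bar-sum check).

1) 0.0ms=0b +1007.463ms=9/4b
2) 1007.463ms=9/4b +335.821ms=3/4b
Σ=3b of 3 (134bpm 3/8) — PASS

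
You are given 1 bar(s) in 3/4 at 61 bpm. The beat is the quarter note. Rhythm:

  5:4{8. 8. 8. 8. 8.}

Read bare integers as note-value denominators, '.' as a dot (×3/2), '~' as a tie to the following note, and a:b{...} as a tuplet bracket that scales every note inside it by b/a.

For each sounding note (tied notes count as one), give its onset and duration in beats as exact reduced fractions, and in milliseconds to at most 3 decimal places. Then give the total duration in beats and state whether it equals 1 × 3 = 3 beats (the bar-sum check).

1) 0.0ms=0b +590.164ms=3/5b
2) 590.164ms=3/5b +590.164ms=3/5b
3) 1180.328ms=6/5b +590.164ms=3/5b
4) 1770.492ms=9/5b +590.164ms=3/5b
5) 2360.656ms=12/5b +590.164ms=3/5b
Σ=3b of 3 (61bpm 3/4) — PASS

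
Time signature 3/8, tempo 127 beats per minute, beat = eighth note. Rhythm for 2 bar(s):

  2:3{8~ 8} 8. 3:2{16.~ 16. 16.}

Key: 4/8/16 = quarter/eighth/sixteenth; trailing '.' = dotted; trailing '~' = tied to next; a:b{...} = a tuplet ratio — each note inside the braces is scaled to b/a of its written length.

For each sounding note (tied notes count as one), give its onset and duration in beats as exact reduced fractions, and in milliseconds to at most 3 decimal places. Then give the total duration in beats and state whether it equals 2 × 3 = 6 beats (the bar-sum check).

1) 0.0ms=0b +1417.323ms=3b
2) 1417.323ms=3b +708.661ms=3/2b
3) 2125.984ms=9/2b +472.441ms=1b
4) 2598.425ms=11/2b +236.22ms=1/2b
Σ=6b of 6 (127bpm 3/8) — PASS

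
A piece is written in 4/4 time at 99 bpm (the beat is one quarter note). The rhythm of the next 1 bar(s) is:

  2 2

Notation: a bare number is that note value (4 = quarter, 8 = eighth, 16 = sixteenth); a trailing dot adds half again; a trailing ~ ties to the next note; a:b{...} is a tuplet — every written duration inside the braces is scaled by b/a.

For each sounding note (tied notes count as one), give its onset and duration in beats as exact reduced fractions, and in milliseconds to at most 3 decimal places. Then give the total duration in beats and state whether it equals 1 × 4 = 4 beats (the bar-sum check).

1) 0.0ms=0b +1212.121ms=2b
2) 1212.121ms=2b +1212.121ms=2b
Σ=4b of 4 (99bpm 4/4) — PASS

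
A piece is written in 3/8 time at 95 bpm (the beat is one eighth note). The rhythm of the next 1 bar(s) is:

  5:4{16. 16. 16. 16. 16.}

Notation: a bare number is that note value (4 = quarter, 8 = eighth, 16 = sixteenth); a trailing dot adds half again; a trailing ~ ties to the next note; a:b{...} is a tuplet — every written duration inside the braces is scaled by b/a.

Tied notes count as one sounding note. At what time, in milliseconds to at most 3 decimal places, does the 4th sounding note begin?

note 4 onset = 9/5b = 1136.842ms

1. 0.0ms @ 0 + 378.947ms (3/5)
2. 378.947ms @ 3/5 + 378.947ms (3/5)
3. 757.895ms @ 6/5 + 378.947ms (3/5)
4. 1136.842ms @ 9/5 + 378.947ms (3/5)
5. 1515.789ms @ 12/5 + 378.947ms (3/5)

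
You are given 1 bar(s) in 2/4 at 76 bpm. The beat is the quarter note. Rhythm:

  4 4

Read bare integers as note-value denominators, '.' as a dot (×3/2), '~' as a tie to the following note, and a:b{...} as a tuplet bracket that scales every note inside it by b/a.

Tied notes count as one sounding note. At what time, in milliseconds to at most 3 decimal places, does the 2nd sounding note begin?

note 2 onset = 1b = 789.474ms

1. 0.0ms @ 0 + 789.474ms (1)
2. 789.474ms @ 1 + 789.474ms (1)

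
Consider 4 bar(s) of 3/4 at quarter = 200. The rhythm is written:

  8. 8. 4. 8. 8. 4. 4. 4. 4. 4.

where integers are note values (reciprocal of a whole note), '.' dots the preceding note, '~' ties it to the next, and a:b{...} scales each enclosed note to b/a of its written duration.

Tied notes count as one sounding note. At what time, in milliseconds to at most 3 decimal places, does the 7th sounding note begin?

note 7 onset = 6b = 1800.0ms

1. 0.0ms @ 0 + 225.0ms (3/4)
2. 225.0ms @ 3/4 + 225.0ms (3/4)
3. 450.0ms @ 3/2 + 450.0ms (3/2)
4. 900.0ms @ 3 + 225.0ms (3/4)
5. 1125.0ms @ 15/4 + 225.0ms (3/4)
6. 1350.0ms @ 9/2 + 450.0ms (3/2)
7. 1800.0ms @ 6 + 450.0ms (3/2)
8. 2250.0ms @ 15/2 + 450.0ms (3/2)
9. 2700.0ms @ 9 + 450.0ms (3/2)
10. 3150.0ms @ 21/2 + 450.0ms (3/2)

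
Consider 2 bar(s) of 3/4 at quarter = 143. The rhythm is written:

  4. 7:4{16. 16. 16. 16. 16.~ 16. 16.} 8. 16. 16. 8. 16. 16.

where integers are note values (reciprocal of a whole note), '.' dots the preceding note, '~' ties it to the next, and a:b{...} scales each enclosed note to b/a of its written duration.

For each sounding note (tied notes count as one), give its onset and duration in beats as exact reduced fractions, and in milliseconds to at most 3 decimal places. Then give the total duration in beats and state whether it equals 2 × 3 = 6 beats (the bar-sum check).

1) 0.0ms=0b +629.371ms=3/2b
2) 629.371ms=3/2b +89.91ms=3/14b
3) 719.281ms=12/7b +89.91ms=3/14b
4) 809.191ms=27/14b +89.91ms=3/14b
5) 899.101ms=15/7b +89.91ms=3/14b
6) 989.011ms=33/14b +179.82ms=3/7b
7) 1168.831ms=39/14b +89.91ms=3/14b
8) 1258.741ms=3b +314.685ms=3/4b
9) 1573.427ms=15/4b +157.343ms=3/8b
10) 1730.769ms=33/8b +157.343ms=3/8b
11) 1888.112ms=9/2b +314.685ms=3/4b
12) 2202.797ms=21/4b +157.343ms=3/8b
13) 2360.14ms=45/8b +157.343ms=3/8b
Σ=6b of 6 (143bpm 3/4) — PASS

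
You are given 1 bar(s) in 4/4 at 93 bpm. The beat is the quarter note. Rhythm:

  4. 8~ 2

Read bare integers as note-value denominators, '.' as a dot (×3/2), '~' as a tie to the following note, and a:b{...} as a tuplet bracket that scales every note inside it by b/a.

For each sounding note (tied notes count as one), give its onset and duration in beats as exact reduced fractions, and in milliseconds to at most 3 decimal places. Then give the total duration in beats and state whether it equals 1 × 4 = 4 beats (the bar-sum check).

1) 0.0ms=0b +967.742ms=3/2b
2) 967.742ms=3/2b +1612.903ms=5/2b
Σ=4b of 4 (93bpm 4/4) — PASS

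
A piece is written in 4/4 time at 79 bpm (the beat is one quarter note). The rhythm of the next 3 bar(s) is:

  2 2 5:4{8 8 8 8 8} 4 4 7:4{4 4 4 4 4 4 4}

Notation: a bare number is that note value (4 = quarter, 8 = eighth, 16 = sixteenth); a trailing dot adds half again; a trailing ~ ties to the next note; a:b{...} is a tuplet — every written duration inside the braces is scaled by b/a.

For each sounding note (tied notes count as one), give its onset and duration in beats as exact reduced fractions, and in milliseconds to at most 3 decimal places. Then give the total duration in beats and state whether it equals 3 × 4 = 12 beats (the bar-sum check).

1) 0.0ms=0b +1518.987ms=2b
2) 1518.987ms=2b +1518.987ms=2b
3) 3037.975ms=4b +303.797ms=2/5b
4) 3341.772ms=22/5b +303.797ms=2/5b
5) 3645.57ms=24/5b +303.797ms=2/5b
6) 3949.367ms=26/5b +303.797ms=2/5b
7) 4253.165ms=28/5b +303.797ms=2/5b
8) 4556.962ms=6b +759.494ms=1b
9) 5316.456ms=7b +759.494ms=1b
10) 6075.949ms=8b +433.996ms=4/7b
11) 6509.946ms=60/7b +433.996ms=4/7b
12) 6943.942ms=64/7b +433.996ms=4/7b
13) 7377.939ms=68/7b +433.996ms=4/7b
14) 7811.935ms=72/7b +433.996ms=4/7b
15) 8245.931ms=76/7b +433.996ms=4/7b
16) 8679.928ms=80/7b +433.996ms=4/7b
Σ=12b of 12 (79bpm 4/4) — PASS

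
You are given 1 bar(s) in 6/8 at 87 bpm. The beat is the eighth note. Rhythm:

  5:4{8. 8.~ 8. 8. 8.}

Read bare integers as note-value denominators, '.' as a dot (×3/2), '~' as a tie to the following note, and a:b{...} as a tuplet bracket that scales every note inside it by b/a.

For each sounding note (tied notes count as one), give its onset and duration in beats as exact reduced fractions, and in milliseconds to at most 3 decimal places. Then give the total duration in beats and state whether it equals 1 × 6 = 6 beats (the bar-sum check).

1) 0.0ms=0b +827.586ms=6/5b
2) 827.586ms=6/5b +1655.172ms=12/5b
3) 2482.759ms=18/5b +827.586ms=6/5b
4) 3310.345ms=24/5b +827.586ms=6/5b
Σ=6b of 6 (87bpm 6/8) — PASS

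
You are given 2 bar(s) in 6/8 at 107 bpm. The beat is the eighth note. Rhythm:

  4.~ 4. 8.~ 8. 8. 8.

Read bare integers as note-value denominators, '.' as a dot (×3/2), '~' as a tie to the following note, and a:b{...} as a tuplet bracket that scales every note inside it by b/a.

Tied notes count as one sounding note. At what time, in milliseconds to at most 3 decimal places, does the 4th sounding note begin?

1. 0.0ms @ 0 + 3364.486ms (6)
2. 3364.486ms @ 6 + 1682.243ms (3)
3. 5046.729ms @ 9 + 841.121ms (3/2)
4. 5887.85ms @ 21/2 + 841.121ms (3/2)

note 4 onset = 21/2b = 5887.85ms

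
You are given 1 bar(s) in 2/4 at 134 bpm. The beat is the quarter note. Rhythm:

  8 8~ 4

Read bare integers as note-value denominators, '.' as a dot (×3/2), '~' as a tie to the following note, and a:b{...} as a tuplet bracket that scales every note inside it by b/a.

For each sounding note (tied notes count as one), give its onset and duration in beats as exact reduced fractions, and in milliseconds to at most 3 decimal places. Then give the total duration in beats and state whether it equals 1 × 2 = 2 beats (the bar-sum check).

1) 0.0ms=0b +223.881ms=1/2b
2) 223.881ms=1/2b +671.642ms=3/2b
Σ=2b of 2 (134bpm 2/4) — PASS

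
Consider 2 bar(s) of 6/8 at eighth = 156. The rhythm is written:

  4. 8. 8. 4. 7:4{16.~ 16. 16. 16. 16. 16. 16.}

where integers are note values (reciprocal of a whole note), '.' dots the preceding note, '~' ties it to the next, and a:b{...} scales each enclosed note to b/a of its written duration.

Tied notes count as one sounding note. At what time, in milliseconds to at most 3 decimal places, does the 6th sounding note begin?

1. 0.0ms @ 0 + 1153.846ms (3)
2. 1153.846ms @ 3 + 576.923ms (3/2)
3. 1730.769ms @ 9/2 + 576.923ms (3/2)
4. 2307.692ms @ 6 + 1153.846ms (3)
5. 3461.538ms @ 9 + 329.67ms (6/7)
6. 3791.209ms @ 69/7 + 164.835ms (3/7)
7. 3956.044ms @ 72/7 + 164.835ms (3/7)
8. 4120.879ms @ 75/7 + 164.835ms (3/7)
9. 4285.714ms @ 78/7 + 164.835ms (3/7)
10. 4450.549ms @ 81/7 + 164.835ms (3/7)

note 6 onset = 69/7b = 3791.209ms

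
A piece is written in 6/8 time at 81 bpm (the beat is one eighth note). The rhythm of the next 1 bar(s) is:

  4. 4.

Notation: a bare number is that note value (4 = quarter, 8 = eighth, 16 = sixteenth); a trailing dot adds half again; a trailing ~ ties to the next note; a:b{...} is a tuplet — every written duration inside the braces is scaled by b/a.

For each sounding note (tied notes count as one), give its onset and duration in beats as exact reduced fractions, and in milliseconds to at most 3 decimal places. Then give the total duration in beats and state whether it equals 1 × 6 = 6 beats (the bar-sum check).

1) 0.0ms=0b +2222.222ms=3b
2) 2222.222ms=3b +2222.222ms=3b
Σ=6b of 6 (81bpm 6/8) — PASS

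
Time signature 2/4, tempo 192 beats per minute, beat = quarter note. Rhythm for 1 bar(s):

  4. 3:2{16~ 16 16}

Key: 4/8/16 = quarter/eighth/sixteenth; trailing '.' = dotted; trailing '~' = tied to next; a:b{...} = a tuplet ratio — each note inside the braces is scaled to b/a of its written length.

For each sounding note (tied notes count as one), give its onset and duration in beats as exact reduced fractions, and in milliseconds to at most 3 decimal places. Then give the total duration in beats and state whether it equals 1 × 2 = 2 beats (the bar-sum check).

1) 0.0ms=0b +468.75ms=3/2b
2) 468.75ms=3/2b +104.167ms=1/3b
3) 572.917ms=11/6b +52.083ms=1/6b
Σ=2b of 2 (192bpm 2/4) — PASS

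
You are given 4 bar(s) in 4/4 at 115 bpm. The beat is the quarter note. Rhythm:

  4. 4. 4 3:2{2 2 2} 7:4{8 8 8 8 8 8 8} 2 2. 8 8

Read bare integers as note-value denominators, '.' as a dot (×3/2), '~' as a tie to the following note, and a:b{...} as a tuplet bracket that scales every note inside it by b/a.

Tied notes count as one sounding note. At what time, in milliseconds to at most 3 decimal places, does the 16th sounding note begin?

note 16 onset = 15b = 7826.087ms

1. 0.0ms @ 0 + 782.609ms (3/2)
2. 782.609ms @ 3/2 + 782.609ms (3/2)
3. 1565.217ms @ 3 + 521.739ms (1)
4. 2086.957ms @ 4 + 695.652ms (4/3)
5. 2782.609ms @ 16/3 + 695.652ms (4/3)
6. 3478.261ms @ 20/3 + 695.652ms (4/3)
7. 4173.913ms @ 8 + 149.068ms (2/7)
8. 4322.981ms @ 58/7 + 149.068ms (2/7)
9. 4472.05ms @ 60/7 + 149.068ms (2/7)
10. 4621.118ms @ 62/7 + 149.068ms (2/7)
11. 4770.186ms @ 64/7 + 149.068ms (2/7)
12. 4919.255ms @ 66/7 + 149.068ms (2/7)
13. 5068.323ms @ 68/7 + 149.068ms (2/7)
14. 5217.391ms @ 10 + 1043.478ms (2)
15. 6260.87ms @ 12 + 1565.217ms (3)
16. 7826.087ms @ 15 + 260.87ms (1/2)
17. 8086.957ms @ 31/2 + 260.87ms (1/2)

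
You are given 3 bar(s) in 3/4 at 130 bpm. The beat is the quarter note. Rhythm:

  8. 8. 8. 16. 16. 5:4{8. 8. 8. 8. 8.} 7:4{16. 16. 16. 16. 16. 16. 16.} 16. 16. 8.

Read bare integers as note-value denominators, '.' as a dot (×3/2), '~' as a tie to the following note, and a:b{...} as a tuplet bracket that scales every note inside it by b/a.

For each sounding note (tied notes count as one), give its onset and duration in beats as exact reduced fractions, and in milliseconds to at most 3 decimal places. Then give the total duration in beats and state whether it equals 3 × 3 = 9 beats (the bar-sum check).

1) 0.0ms=0b +346.154ms=3/4b
2) 346.154ms=3/4b +346.154ms=3/4b
3) 692.308ms=3/2b +346.154ms=3/4b
4) 1038.462ms=9/4b +173.077ms=3/8b
5) 1211.538ms=21/8b +173.077ms=3/8b
6) 1384.615ms=3b +276.923ms=3/5b
7) 1661.538ms=18/5b +276.923ms=3/5b
8) 1938.462ms=21/5b +276.923ms=3/5b
9) 2215.385ms=24/5b +276.923ms=3/5b
10) 2492.308ms=27/5b +276.923ms=3/5b
11) 2769.231ms=6b +98.901ms=3/14b
12) 2868.132ms=87/14b +98.901ms=3/14b
13) 2967.033ms=45/7b +98.901ms=3/14b
14) 3065.934ms=93/14b +98.901ms=3/14b
15) 3164.835ms=48/7b +98.901ms=3/14b
16) 3263.736ms=99/14b +98.901ms=3/14b
17) 3362.637ms=51/7b +98.901ms=3/14b
18) 3461.538ms=15/2b +173.077ms=3/8b
19) 3634.615ms=63/8b +173.077ms=3/8b
20) 3807.692ms=33/4b +346.154ms=3/4b
Σ=9b of 9 (130bpm 3/4) — PASS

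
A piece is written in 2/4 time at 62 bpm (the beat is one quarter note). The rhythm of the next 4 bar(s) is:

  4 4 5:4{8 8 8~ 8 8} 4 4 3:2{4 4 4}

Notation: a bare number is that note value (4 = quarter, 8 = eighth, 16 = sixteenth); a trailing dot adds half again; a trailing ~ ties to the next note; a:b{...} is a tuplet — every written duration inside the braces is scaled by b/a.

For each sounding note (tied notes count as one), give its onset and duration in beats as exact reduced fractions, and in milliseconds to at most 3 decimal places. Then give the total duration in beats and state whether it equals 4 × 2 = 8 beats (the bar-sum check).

1) 0.0ms=0b +967.742ms=1b
2) 967.742ms=1b +967.742ms=1b
3) 1935.484ms=2b +387.097ms=2/5b
4) 2322.581ms=12/5b +387.097ms=2/5b
5) 2709.677ms=14/5b +774.194ms=4/5b
6) 3483.871ms=18/5b +387.097ms=2/5b
7) 3870.968ms=4b +967.742ms=1b
8) 4838.71ms=5b +967.742ms=1b
9) 5806.452ms=6b +645.161ms=2/3b
10) 6451.613ms=20/3b +645.161ms=2/3b
11) 7096.774ms=22/3b +645.161ms=2/3b
Σ=8b of 8 (62bpm 2/4) — PASS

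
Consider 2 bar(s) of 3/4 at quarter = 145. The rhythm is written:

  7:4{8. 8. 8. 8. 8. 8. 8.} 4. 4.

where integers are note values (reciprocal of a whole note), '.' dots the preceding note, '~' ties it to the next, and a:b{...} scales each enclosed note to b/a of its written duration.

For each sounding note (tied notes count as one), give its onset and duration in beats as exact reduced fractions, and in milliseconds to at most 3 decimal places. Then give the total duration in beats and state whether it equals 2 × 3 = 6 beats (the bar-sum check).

1) 0.0ms=0b +177.34ms=3/7b
2) 177.34ms=3/7b +177.34ms=3/7b
3) 354.68ms=6/7b +177.34ms=3/7b
4) 532.02ms=9/7b +177.34ms=3/7b
5) 709.36ms=12/7b +177.34ms=3/7b
6) 886.7ms=15/7b +177.34ms=3/7b
7) 1064.039ms=18/7b +177.34ms=3/7b
8) 1241.379ms=3b +620.69ms=3/2b
9) 1862.069ms=9/2b +620.69ms=3/2b
Σ=6b of 6 (145bpm 3/4) — PASS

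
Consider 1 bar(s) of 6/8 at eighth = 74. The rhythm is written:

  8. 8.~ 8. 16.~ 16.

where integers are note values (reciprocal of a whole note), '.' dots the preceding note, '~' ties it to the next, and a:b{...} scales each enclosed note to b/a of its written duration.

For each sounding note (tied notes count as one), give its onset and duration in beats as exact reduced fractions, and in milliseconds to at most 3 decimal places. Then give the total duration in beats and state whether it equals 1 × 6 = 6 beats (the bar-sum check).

1) 0.0ms=0b +1216.216ms=3/2b
2) 1216.216ms=3/2b +2432.432ms=3b
3) 3648.649ms=9/2b +1216.216ms=3/2b
Σ=6b of 6 (74bpm 6/8) — PASS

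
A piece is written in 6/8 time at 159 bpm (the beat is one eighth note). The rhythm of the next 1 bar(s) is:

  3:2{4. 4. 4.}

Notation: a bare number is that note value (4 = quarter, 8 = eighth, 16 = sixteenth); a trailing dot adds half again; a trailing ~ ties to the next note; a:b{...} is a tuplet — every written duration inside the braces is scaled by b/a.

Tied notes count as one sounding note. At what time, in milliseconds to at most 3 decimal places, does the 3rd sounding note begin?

note 3 onset = 4b = 1509.434ms

1. 0.0ms @ 0 + 754.717ms (2)
2. 754.717ms @ 2 + 754.717ms (2)
3. 1509.434ms @ 4 + 754.717ms (2)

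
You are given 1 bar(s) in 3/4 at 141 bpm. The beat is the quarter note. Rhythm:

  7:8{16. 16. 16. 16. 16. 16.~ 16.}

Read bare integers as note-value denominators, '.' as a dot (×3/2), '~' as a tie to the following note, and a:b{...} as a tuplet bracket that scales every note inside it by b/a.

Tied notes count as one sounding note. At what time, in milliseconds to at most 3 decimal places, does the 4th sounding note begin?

1. 0.0ms @ 0 + 182.371ms (3/7)
2. 182.371ms @ 3/7 + 182.371ms (3/7)
3. 364.742ms @ 6/7 + 182.371ms (3/7)
4. 547.112ms @ 9/7 + 182.371ms (3/7)
5. 729.483ms @ 12/7 + 182.371ms (3/7)
6. 911.854ms @ 15/7 + 364.742ms (6/7)

note 4 onset = 9/7b = 547.112ms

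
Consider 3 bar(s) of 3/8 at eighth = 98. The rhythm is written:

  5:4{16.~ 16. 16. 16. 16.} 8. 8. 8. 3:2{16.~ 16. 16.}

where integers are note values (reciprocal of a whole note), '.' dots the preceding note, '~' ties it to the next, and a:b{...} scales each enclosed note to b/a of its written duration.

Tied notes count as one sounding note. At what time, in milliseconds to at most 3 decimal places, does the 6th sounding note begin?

note 6 onset = 9/2b = 2755.102ms

1. 0.0ms @ 0 + 734.694ms (6/5)
2. 734.694ms @ 6/5 + 367.347ms (3/5)
3. 1102.041ms @ 9/5 + 367.347ms (3/5)
4. 1469.388ms @ 12/5 + 367.347ms (3/5)
5. 1836.735ms @ 3 + 918.367ms (3/2)
6. 2755.102ms @ 9/2 + 918.367ms (3/2)
7. 3673.469ms @ 6 + 918.367ms (3/2)
8. 4591.837ms @ 15/2 + 612.245ms (1)
9. 5204.082ms @ 17/2 + 306.122ms (1/2)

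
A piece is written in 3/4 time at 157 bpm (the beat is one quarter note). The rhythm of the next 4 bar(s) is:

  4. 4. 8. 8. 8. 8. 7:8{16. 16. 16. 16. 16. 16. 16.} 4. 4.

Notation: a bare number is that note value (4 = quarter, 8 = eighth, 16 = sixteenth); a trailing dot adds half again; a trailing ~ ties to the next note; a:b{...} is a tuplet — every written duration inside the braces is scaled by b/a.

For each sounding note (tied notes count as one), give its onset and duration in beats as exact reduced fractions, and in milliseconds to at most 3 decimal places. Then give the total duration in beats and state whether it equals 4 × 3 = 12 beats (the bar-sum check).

1) 0.0ms=0b +573.248ms=3/2b
2) 573.248ms=3/2b +573.248ms=3/2b
3) 1146.497ms=3b +286.624ms=3/4b
4) 1433.121ms=15/4b +286.624ms=3/4b
5) 1719.745ms=9/2b +286.624ms=3/4b
6) 2006.369ms=21/4b +286.624ms=3/4b
7) 2292.994ms=6b +163.785ms=3/7b
8) 2456.779ms=45/7b +163.785ms=3/7b
9) 2620.564ms=48/7b +163.785ms=3/7b
10) 2784.349ms=51/7b +163.785ms=3/7b
11) 2948.135ms=54/7b +163.785ms=3/7b
12) 3111.92ms=57/7b +163.785ms=3/7b
13) 3275.705ms=60/7b +163.785ms=3/7b
14) 3439.49ms=9b +573.248ms=3/2b
15) 4012.739ms=21/2b +573.248ms=3/2b
Σ=12b of 12 (157bpm 3/4) — PASS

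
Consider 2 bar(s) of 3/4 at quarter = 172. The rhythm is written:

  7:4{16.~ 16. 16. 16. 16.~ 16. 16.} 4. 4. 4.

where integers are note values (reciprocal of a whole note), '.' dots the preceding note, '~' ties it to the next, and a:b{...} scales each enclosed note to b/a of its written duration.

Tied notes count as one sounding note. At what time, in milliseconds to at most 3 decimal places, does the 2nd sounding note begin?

1. 0.0ms @ 0 + 149.502ms (3/7)
2. 149.502ms @ 3/7 + 74.751ms (3/14)
3. 224.252ms @ 9/14 + 74.751ms (3/14)
4. 299.003ms @ 6/7 + 149.502ms (3/7)
5. 448.505ms @ 9/7 + 74.751ms (3/14)
6. 523.256ms @ 3/2 + 523.256ms (3/2)
7. 1046.512ms @ 3 + 523.256ms (3/2)
8. 1569.767ms @ 9/2 + 523.256ms (3/2)

note 2 onset = 3/7b = 149.502ms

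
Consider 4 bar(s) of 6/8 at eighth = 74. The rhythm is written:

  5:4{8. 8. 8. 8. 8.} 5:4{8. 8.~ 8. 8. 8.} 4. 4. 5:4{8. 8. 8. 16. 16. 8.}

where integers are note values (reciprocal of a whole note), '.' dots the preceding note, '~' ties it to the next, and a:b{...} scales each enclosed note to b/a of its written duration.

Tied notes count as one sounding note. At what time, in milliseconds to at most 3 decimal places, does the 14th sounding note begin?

note 14 onset = 102/5b = 16540.541ms

1. 0.0ms @ 0 + 972.973ms (6/5)
2. 972.973ms @ 6/5 + 972.973ms (6/5)
3. 1945.946ms @ 12/5 + 972.973ms (6/5)
4. 2918.919ms @ 18/5 + 972.973ms (6/5)
5. 3891.892ms @ 24/5 + 972.973ms (6/5)
6. 4864.865ms @ 6 + 972.973ms (6/5)
7. 5837.838ms @ 36/5 + 1945.946ms (12/5)
8. 7783.784ms @ 48/5 + 972.973ms (6/5)
9. 8756.757ms @ 54/5 + 972.973ms (6/5)
10. 9729.73ms @ 12 + 2432.432ms (3)
11. 12162.162ms @ 15 + 2432.432ms (3)
12. 14594.595ms @ 18 + 972.973ms (6/5)
13. 15567.568ms @ 96/5 + 972.973ms (6/5)
14. 16540.541ms @ 102/5 + 972.973ms (6/5)
15. 17513.514ms @ 108/5 + 486.486ms (3/5)
16. 18000.0ms @ 111/5 + 486.486ms (3/5)
17. 18486.486ms @ 114/5 + 972.973ms (6/5)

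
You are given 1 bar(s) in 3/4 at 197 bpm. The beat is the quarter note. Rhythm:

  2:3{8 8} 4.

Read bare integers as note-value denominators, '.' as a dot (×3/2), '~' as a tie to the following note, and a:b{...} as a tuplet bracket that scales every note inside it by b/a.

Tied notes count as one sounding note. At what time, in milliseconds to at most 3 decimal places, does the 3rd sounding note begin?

note 3 onset = 3/2b = 456.853ms

1. 0.0ms @ 0 + 228.426ms (3/4)
2. 228.426ms @ 3/4 + 228.426ms (3/4)
3. 456.853ms @ 3/2 + 456.853ms (3/2)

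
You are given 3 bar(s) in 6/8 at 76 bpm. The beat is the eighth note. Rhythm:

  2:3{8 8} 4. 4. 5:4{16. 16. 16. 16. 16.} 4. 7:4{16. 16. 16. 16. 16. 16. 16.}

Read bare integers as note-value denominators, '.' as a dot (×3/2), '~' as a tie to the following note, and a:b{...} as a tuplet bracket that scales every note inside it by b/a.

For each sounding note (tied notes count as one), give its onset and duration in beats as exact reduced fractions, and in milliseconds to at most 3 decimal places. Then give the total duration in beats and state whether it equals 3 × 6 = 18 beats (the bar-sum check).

1) 0.0ms=0b +1184.211ms=3/2b
2) 1184.211ms=3/2b +1184.211ms=3/2b
3) 2368.421ms=3b +2368.421ms=3b
4) 4736.842ms=6b +2368.421ms=3b
5) 7105.263ms=9b +473.684ms=3/5b
6) 7578.947ms=48/5b +473.684ms=3/5b
7) 8052.632ms=51/5b +473.684ms=3/5b
8) 8526.316ms=54/5b +473.684ms=3/5b
9) 9000.0ms=57/5b +473.684ms=3/5b
10) 9473.684ms=12b +2368.421ms=3b
11) 11842.105ms=15b +338.346ms=3/7b
12) 12180.451ms=108/7b +338.346ms=3/7b
13) 12518.797ms=111/7b +338.346ms=3/7b
14) 12857.143ms=114/7b +338.346ms=3/7b
15) 13195.489ms=117/7b +338.346ms=3/7b
16) 13533.835ms=120/7b +338.346ms=3/7b
17) 13872.18ms=123/7b +338.346ms=3/7b
Σ=18b of 18 (76bpm 6/8) — PASS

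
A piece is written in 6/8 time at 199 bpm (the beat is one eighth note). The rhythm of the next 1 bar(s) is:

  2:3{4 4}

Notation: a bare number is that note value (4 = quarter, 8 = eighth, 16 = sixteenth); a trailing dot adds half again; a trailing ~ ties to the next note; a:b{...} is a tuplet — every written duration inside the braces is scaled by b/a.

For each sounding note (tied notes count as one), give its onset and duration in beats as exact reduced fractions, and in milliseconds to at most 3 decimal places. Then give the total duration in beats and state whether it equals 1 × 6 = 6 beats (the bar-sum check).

1) 0.0ms=0b +904.523ms=3b
2) 904.523ms=3b +904.523ms=3b
Σ=6b of 6 (199bpm 6/8) — PASS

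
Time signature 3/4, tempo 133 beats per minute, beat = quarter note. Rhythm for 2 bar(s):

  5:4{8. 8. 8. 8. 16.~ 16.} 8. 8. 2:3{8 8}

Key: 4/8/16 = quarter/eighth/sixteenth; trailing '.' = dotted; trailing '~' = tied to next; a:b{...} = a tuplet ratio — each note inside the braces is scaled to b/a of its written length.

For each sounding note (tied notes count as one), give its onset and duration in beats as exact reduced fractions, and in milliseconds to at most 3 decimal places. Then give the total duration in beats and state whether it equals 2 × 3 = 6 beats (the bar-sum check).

1) 0.0ms=0b +270.677ms=3/5b
2) 270.677ms=3/5b +270.677ms=3/5b
3) 541.353ms=6/5b +270.677ms=3/5b
4) 812.03ms=9/5b +270.677ms=3/5b
5) 1082.707ms=12/5b +270.677ms=3/5b
6) 1353.383ms=3b +338.346ms=3/4b
7) 1691.729ms=15/4b +338.346ms=3/4b
8) 2030.075ms=9/2b +338.346ms=3/4b
9) 2368.421ms=21/4b +338.346ms=3/4b
Σ=6b of 6 (133bpm 3/4) — PASS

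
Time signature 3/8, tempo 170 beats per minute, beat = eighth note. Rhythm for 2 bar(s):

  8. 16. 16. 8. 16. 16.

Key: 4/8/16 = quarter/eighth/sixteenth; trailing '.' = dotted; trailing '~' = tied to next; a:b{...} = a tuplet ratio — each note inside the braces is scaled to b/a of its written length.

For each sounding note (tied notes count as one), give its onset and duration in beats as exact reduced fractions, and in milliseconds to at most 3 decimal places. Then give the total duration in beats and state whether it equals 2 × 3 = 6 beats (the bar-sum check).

1) 0.0ms=0b +529.412ms=3/2b
2) 529.412ms=3/2b +264.706ms=3/4b
3) 794.118ms=9/4b +264.706ms=3/4b
4) 1058.824ms=3b +529.412ms=3/2b
5) 1588.235ms=9/2b +264.706ms=3/4b
6) 1852.941ms=21/4b +264.706ms=3/4b
Σ=6b of 6 (170bpm 3/8) — PASS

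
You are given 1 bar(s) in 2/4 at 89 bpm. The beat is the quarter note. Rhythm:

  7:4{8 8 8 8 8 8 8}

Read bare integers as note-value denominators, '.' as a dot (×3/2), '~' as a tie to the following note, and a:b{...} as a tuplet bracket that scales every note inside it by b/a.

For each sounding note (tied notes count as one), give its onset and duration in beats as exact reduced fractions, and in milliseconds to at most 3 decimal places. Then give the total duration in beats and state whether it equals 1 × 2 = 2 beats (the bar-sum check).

1) 0.0ms=0b +192.616ms=2/7b
2) 192.616ms=2/7b +192.616ms=2/7b
3) 385.233ms=4/7b +192.616ms=2/7b
4) 577.849ms=6/7b +192.616ms=2/7b
5) 770.465ms=8/7b +192.616ms=2/7b
6) 963.082ms=10/7b +192.616ms=2/7b
7) 1155.698ms=12/7b +192.616ms=2/7b
Σ=2b of 2 (89bpm 2/4) — PASS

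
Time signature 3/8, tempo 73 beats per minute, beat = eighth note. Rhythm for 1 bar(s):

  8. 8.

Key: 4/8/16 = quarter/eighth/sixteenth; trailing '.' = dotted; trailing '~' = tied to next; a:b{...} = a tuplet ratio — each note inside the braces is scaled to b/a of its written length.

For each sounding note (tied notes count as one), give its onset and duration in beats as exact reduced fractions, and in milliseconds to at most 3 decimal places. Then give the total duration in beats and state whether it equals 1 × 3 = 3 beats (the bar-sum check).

1) 0.0ms=0b +1232.877ms=3/2b
2) 1232.877ms=3/2b +1232.877ms=3/2b
Σ=3b of 3 (73bpm 3/8) — PASS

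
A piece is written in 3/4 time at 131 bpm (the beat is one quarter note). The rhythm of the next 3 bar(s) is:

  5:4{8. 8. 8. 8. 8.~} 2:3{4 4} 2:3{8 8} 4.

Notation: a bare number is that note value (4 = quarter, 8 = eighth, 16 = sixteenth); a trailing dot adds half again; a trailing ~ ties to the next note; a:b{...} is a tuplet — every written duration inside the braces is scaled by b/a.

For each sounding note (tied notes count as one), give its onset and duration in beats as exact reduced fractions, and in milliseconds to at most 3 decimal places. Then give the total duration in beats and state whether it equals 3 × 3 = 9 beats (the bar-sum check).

1) 0.0ms=0b +274.809ms=3/5b
2) 274.809ms=3/5b +274.809ms=3/5b
3) 549.618ms=6/5b +274.809ms=3/5b
4) 824.427ms=9/5b +274.809ms=3/5b
5) 1099.237ms=12/5b +961.832ms=21/10b
6) 2061.069ms=9/2b +687.023ms=3/2b
7) 2748.092ms=6b +343.511ms=3/4b
8) 3091.603ms=27/4b +343.511ms=3/4b
9) 3435.115ms=15/2b +687.023ms=3/2b
Σ=9b of 9 (131bpm 3/4) — PASS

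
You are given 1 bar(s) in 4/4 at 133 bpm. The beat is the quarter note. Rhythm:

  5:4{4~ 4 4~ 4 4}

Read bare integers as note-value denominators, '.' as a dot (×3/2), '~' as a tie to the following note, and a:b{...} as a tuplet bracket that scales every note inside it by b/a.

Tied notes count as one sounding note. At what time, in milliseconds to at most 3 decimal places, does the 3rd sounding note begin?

1. 0.0ms @ 0 + 721.805ms (8/5)
2. 721.805ms @ 8/5 + 721.805ms (8/5)
3. 1443.609ms @ 16/5 + 360.902ms (4/5)

note 3 onset = 16/5b = 1443.609ms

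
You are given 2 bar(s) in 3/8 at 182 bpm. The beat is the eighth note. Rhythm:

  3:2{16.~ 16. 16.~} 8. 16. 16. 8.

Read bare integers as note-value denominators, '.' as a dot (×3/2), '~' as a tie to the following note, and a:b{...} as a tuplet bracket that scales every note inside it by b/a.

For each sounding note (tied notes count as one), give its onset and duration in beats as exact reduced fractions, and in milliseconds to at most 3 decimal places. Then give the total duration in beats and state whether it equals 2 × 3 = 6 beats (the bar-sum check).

1) 0.0ms=0b +329.67ms=1b
2) 329.67ms=1b +659.341ms=2b
3) 989.011ms=3b +247.253ms=3/4b
4) 1236.264ms=15/4b +247.253ms=3/4b
5) 1483.516ms=9/2b +494.505ms=3/2b
Σ=6b of 6 (182bpm 3/8) — PASS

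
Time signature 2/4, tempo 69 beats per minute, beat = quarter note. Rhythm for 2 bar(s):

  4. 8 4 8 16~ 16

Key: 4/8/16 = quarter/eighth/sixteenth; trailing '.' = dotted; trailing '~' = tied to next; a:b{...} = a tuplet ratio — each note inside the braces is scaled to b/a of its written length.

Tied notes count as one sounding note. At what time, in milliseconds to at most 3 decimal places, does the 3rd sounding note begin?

1. 0.0ms @ 0 + 1304.348ms (3/2)
2. 1304.348ms @ 3/2 + 434.783ms (1/2)
3. 1739.13ms @ 2 + 869.565ms (1)
4. 2608.696ms @ 3 + 434.783ms (1/2)
5. 3043.478ms @ 7/2 + 434.783ms (1/2)

note 3 onset = 2b = 1739.13ms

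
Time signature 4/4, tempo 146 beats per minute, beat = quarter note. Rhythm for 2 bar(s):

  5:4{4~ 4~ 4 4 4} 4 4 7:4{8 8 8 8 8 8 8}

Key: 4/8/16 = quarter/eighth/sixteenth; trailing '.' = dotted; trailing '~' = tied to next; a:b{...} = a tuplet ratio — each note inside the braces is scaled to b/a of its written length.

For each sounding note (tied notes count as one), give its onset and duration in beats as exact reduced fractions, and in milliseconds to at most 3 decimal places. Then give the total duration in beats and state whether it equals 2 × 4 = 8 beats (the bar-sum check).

1) 0.0ms=0b +986.301ms=12/5b
2) 986.301ms=12/5b +328.767ms=4/5b
3) 1315.068ms=16/5b +328.767ms=4/5b
4) 1643.836ms=4b +410.959ms=1b
5) 2054.795ms=5b +410.959ms=1b
6) 2465.753ms=6b +117.417ms=2/7b
7) 2583.17ms=44/7b +117.417ms=2/7b
8) 2700.587ms=46/7b +117.417ms=2/7b
9) 2818.004ms=48/7b +117.417ms=2/7b
10) 2935.421ms=50/7b +117.417ms=2/7b
11) 3052.838ms=52/7b +117.417ms=2/7b
12) 3170.254ms=54/7b +117.417ms=2/7b
Σ=8b of 8 (146bpm 4/4) — PASS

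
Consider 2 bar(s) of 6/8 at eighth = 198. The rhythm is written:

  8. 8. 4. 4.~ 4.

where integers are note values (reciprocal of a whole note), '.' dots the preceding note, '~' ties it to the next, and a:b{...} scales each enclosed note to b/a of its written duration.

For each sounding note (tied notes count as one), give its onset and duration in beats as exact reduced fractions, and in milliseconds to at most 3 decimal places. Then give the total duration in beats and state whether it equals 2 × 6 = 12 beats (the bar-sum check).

1) 0.0ms=0b +454.545ms=3/2b
2) 454.545ms=3/2b +454.545ms=3/2b
3) 909.091ms=3b +909.091ms=3b
4) 1818.182ms=6b +1818.182ms=6b
Σ=12b of 12 (198bpm 6/8) — PASS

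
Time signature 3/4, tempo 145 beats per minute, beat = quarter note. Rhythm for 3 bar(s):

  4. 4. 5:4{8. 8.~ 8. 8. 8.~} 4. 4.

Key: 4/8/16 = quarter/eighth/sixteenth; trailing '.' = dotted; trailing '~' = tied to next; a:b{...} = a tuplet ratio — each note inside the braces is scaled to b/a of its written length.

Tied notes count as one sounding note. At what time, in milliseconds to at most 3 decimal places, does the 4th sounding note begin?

1. 0.0ms @ 0 + 620.69ms (3/2)
2. 620.69ms @ 3/2 + 620.69ms (3/2)
3. 1241.379ms @ 3 + 248.276ms (3/5)
4. 1489.655ms @ 18/5 + 496.552ms (6/5)
5. 1986.207ms @ 24/5 + 248.276ms (3/5)
6. 2234.483ms @ 27/5 + 868.966ms (21/10)
7. 3103.448ms @ 15/2 + 620.69ms (3/2)

note 4 onset = 18/5b = 1489.655ms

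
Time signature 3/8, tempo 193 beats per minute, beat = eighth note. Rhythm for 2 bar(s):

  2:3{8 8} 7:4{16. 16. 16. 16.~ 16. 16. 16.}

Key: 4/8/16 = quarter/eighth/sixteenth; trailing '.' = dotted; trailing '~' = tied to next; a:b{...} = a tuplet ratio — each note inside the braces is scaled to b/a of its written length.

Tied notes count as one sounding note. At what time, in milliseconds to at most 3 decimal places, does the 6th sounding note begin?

note 6 onset = 30/7b = 1332.346ms

1. 0.0ms @ 0 + 466.321ms (3/2)
2. 466.321ms @ 3/2 + 466.321ms (3/2)
3. 932.642ms @ 3 + 133.235ms (3/7)
4. 1065.877ms @ 24/7 + 133.235ms (3/7)
5. 1199.112ms @ 27/7 + 133.235ms (3/7)
6. 1332.346ms @ 30/7 + 266.469ms (6/7)
7. 1598.816ms @ 36/7 + 133.235ms (3/7)
8. 1732.05ms @ 39/7 + 133.235ms (3/7)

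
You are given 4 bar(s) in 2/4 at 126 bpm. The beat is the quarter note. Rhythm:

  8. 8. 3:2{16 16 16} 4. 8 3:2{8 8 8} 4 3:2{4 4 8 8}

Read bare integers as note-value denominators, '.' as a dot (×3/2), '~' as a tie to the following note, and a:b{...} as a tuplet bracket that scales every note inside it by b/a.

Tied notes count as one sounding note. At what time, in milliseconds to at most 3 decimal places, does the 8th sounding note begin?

note 8 onset = 4b = 1904.762ms

1. 0.0ms @ 0 + 357.143ms (3/4)
2. 357.143ms @ 3/4 + 357.143ms (3/4)
3. 714.286ms @ 3/2 + 79.365ms (1/6)
4. 793.651ms @ 5/3 + 79.365ms (1/6)
5. 873.016ms @ 11/6 + 79.365ms (1/6)
6. 952.381ms @ 2 + 714.286ms (3/2)
7. 1666.667ms @ 7/2 + 238.095ms (1/2)
8. 1904.762ms @ 4 + 158.73ms (1/3)
9. 2063.492ms @ 13/3 + 158.73ms (1/3)
10. 2222.222ms @ 14/3 + 158.73ms (1/3)
11. 2380.952ms @ 5 + 476.19ms (1)
12. 2857.143ms @ 6 + 317.46ms (2/3)
13. 3174.603ms @ 20/3 + 317.46ms (2/3)
14. 3492.063ms @ 22/3 + 158.73ms (1/3)
15. 3650.794ms @ 23/3 + 158.73ms (1/3)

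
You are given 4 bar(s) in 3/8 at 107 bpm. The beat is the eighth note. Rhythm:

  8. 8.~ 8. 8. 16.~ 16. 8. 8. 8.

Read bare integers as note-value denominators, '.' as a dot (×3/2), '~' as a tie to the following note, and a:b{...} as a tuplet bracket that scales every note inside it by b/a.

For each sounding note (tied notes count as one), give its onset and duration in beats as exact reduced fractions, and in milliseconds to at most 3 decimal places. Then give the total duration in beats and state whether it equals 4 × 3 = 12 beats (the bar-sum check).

1) 0.0ms=0b +841.121ms=3/2b
2) 841.121ms=3/2b +1682.243ms=3b
3) 2523.364ms=9/2b +841.121ms=3/2b
4) 3364.486ms=6b +841.121ms=3/2b
5) 4205.607ms=15/2b +841.121ms=3/2b
6) 5046.729ms=9b +841.121ms=3/2b
7) 5887.85ms=21/2b +841.121ms=3/2b
Σ=12b of 12 (107bpm 3/8) — PASS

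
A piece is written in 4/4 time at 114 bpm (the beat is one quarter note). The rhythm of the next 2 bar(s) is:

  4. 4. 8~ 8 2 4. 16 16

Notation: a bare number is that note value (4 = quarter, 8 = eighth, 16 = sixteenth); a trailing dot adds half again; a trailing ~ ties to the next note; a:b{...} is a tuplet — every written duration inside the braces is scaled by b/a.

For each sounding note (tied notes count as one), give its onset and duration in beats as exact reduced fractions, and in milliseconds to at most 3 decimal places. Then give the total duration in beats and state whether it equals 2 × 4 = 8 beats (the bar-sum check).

1) 0.0ms=0b +789.474ms=3/2b
2) 789.474ms=3/2b +789.474ms=3/2b
3) 1578.947ms=3b +526.316ms=1b
4) 2105.263ms=4b +1052.632ms=2b
5) 3157.895ms=6b +789.474ms=3/2b
6) 3947.368ms=15/2b +131.579ms=1/4b
7) 4078.947ms=31/4b +131.579ms=1/4b
Σ=8b of 8 (114bpm 4/4) — PASS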